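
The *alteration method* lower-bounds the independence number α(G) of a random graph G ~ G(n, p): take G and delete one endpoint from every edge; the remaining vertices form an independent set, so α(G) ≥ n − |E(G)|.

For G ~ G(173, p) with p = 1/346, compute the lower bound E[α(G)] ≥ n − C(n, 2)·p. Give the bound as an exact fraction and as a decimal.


E[|E(G)|] = C(173, 2)·p = 14878 · (1/346) = 43.
E[α(G)] ≥ n − E[|E(G)|] = 173 − 43 = 130.
Numerically: ≈ 130.000000.
(This is only a lower bound; the true E[α(G)] may be larger.)

E[α(G)] ≥ 130 ≈ 130.000000.


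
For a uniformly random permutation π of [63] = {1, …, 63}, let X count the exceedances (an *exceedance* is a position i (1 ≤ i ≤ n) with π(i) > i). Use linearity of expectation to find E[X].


Write X = Σ_{i=1}^{63} X_i, where X_i = 1_{π(i) > i}.
For each fixed i, π(i) is uniform over {1, …, 63} (marginal of a uniform permutation), so P[π(i) > i] = (n − i)/n. Summing: Σ_{i=1}^{63} (n − i)/n = (0 + 1 + … + 62)/63 = 63(63 − 1)/(2·63) = (63 − 1)/2.
Hence E[X] = Σ_{i=1}^{63} (63 − i)/63 = 31 ≈ 31.000.

E[X] = 31 = 31.000.


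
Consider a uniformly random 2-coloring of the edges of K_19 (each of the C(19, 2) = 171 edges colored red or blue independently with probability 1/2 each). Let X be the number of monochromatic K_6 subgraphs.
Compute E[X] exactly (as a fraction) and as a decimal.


Let X = Σ_S X_S over the C(19, 6) = 27132 subsets S of size 6, where X_S = 1 if the K_6 on S is monochromatic.
For a fixed S, the K_6 on S has C(6, 2) = 15 edges. P[all 15 edges red] = (1/2)^15, and likewise for blue, so P[monochromatic] = 2·(1/2)^15 = 2^{1 − 15} = 1/16384.
By linearity of expectation: E[X] = C(19, 6) · 2^{1 − 15} = 27132 · 1/16384 = 6783/4096.
Numerically: E[X] ≈ 1.65601.

E[X] = C(19,6)·2^(1−C(6,2)) = 6783/4096 ≈ 1.65601.


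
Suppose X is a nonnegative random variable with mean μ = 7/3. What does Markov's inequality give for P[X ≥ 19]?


μ = E[X] = 7/3, a = 19.
Markov: P[X ≥ 19] ≤ μ/a = (7/3)/19 = 7/57.
Numerically: ≈ 0.1228.
(Since a = 19 > μ = 2.3333, the bound 7/57 is < 1 and informative.)

P[X ≥ 19] ≤ 7/57 ≈ 0.1228.


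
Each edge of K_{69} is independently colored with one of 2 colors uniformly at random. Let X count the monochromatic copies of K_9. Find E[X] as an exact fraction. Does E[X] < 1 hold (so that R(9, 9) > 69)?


E[X] = C(69, 9) · 2^{1 − 36} = 56672074888 · 2^{−35} = 56672074888/34359738368.
As a reduced fraction: E[X] = 7084009361/4294967296 ≈ 1.6494.
Is E[X] < 1? NO.
Since E[X] ≥ 1, the first-moment bound is inconclusive at n = 69; it does NOT by itself certify R(9, 9) > 69.

E[X] = 7084009361/4294967296 ≈ 1.6494; E[X] ≥ 1; first-moment method inconclusive here.


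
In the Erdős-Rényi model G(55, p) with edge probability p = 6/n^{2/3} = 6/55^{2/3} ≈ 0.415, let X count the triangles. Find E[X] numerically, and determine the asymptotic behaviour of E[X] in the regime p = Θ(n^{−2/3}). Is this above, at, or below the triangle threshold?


Number of potential triangles: C(55, 3) = 26235.
Each occurs with probability p³ ≈ (0.415)³ ≈ 7.14050e-02.
By linearity: E[X] = C(55, 3)·p³ ≈ 26235 · 7.14050e-02 ≈ 1873.309.
Since α = 2/3 < 1, p = c/n^{2/3} ≫ 1/n is above the triangle threshold p ~ 1/n. Asymptotically E[X] ~ (c³/6)·n^{3(1−α)} = (6³/6)·n^{1} → ∞; triangles are abundant w.h.p.

E[X] ≈ 1873.309; in regime p = Θ(1/n^{2/3}) E[X] diverges (above the triangle threshold p ~ 1/n).


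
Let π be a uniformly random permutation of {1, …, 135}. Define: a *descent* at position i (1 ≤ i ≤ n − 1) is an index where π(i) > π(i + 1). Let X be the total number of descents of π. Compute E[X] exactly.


Write X = Σ X_I over i = 1, …, 134, with X_I the indicator of one descent.
There are 134 indicators.
For each fixed i, the pair (π(i), π(i+1)) is a uniformly random ordered pair of distinct values from {1, …, 135}; by symmetry P[π(i) > π(i+1)] = 1/2.
By linearity: E[X] = 134 · (1/2) = (135 − 1) · (1/2) = 67 ≈ 67.00000.

E[X] = 67 = 67.00000.


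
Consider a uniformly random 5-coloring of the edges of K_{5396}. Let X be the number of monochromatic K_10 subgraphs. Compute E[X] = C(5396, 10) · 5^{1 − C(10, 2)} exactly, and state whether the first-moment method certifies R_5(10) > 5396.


E[X] = C(5396, 10) · 5^{1 − 45} = 5719162629614115244962800316916 · 5^{−44} = 5719162629614115244962800316916/5684341886080801486968994140625.
As a reduced fraction: E[X] = 5719162629614115244962800316916/5684341886080801486968994140625 ≈ 1.0061.
Is E[X] < 1? NO.
Since E[X] ≥ 1, the first-moment bound is inconclusive at n = 5396; it does NOT by itself certify R_5(10) > 5396.

E[X] = 5719162629614115244962800316916/5684341886080801486968994140625 ≈ 1.0061; E[X] ≥ 1; first-moment method inconclusive here.


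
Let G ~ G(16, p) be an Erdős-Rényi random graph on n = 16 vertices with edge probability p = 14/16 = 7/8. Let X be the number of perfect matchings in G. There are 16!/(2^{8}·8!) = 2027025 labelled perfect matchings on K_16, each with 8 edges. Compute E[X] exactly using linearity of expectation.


K_16 has 16!/(2^{8}·8!) = 2027025 labelled perfect matchings.
For each such perfect matching H, let X_H = 1 if all 8 edges of H are present in G. Then P[X_H = 1] = p^{8} = (7/8)^{8} = 5764801/16777216.
Summing the indicators: E[X] = Σ_H E[X_H] = 2027025 · p^{8} = 2027025 · 5764801/16777216 = 11685395747025/16777216.
Numerically: E[X] ≈ 696504.

E[X] = 2027025 · (7/8)^{8} = 11685395747025/16777216 ≈ 696504.


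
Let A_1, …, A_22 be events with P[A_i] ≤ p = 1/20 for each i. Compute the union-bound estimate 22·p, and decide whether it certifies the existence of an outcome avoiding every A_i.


Union bound: P[∪_{i=1}^{22} A_i] ≤ Σ_i P[A_i] ≤ 22·p = 22·(1/20) = 11/10.
Numerically: 11/10 ≈ 1.100000.
Is 11/10 < 1? NO.
Since the bound 11/10 is ≥ 1, the union bound is uninformative here; it does NOT by itself certify existence.

22·p = 11/10 ≈ 1.100000; existence NOT certified by the union bound.


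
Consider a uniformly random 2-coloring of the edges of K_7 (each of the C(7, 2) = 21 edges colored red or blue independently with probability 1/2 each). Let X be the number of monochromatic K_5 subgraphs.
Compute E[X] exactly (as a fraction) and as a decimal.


Let X = Σ_S X_S over the C(7, 5) = 21 subsets S of size 5, where X_S = 1 if the K_5 on S is monochromatic.
For a fixed S, the K_5 on S has C(5, 2) = 10 edges. P[all 10 edges red] = (1/2)^10, and likewise for blue, so P[monochromatic] = 2·(1/2)^10 = 2^{1 − 10} = 1/512.
By linearity: E[X] = C(7, 5) · 2^{1 − 10} = 21 · 1/512 = 21/512.
Numerically: E[X] ≈ 0.0410.

E[X] = C(7,5)·2^(1−C(5,2)) = 21/512 ≈ 0.0410.


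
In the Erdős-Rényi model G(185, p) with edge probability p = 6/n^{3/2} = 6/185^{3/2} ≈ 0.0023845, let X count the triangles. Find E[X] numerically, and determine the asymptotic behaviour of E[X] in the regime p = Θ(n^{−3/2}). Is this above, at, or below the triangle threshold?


Number of potential triangles: C(185, 3) = 1038220.
Each occurs with probability p³ ≈ (0.0023845)³ ≈ 1.3557542e-08.
By linearity: E[X] = C(185, 3)·p³ ≈ 1038220 · 1.3557542e-08 ≈ 0.01408.
Since α = 3/2 > 1, p = c/n^{3/2} = o(1/n) is below the triangle threshold p ~ 1/n. Asymptotically E[X] ~ (c³/6)·n^{3(1−α)} = (6³/6)·n^{-1.5} → 0, so by Markov's inequality G has no triangles w.h.p.

E[X] ≈ 0.01408; in regime p = Θ(1/n^{3/2}) E[X] tends to 0 (below the triangle threshold p ~ 1/n).


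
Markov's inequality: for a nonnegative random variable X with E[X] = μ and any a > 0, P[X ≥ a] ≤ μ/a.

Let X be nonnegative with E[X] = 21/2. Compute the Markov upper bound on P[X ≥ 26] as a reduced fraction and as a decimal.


μ = E[X] = 21/2, a = 26.
Markov: P[X ≥ 26] ≤ μ/a = (21/2)/26 = 21/52.
Numerically: ≈ 0.403846.
(Since a = 26 > μ = 10.500000, the bound 21/52 is < 1 and informative.)

P[X ≥ 26] ≤ 21/52 ≈ 0.403846.


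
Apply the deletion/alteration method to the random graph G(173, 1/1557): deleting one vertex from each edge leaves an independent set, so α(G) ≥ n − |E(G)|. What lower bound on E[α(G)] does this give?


E[|E(G)|] = C(173, 2)·p = 14878 · (1/1557) = 86/9.
E[α(G)] ≥ n − E[|E(G)|] = 173 − 86/9 = 1471/9.
Numerically: ≈ 163.44444.
(This is only a lower bound; the true E[α(G)] may be larger.)

E[α(G)] ≥ 1471/9 ≈ 163.44444.


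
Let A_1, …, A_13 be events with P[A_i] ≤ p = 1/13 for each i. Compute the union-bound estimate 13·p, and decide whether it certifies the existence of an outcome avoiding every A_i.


Union bound: P[∪_{i=1}^{13} A_i] ≤ Σ_i P[A_i] ≤ 13·p = 13·(1/13) = 1.
Numerically: 1 ≈ 1.0000000.
Is 1 < 1? NO.
Since the bound 1 is ≥ 1, the union bound is uninformative here; it does NOT by itself certify existence.

13·p = 1 ≈ 1.0000000; existence NOT certified by the union bound.


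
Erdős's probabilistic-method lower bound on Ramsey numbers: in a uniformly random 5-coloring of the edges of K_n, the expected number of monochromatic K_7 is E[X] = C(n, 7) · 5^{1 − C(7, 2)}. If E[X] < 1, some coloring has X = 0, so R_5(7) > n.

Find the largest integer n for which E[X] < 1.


We need C(n, 7) · 5^{1 − 21} < 1, i.e. C(n, 7) < 5^{21 − 1} = 95367431640625.
Check values of n near the boundary:
  n = 336: C(336, 7) = 90079147136880; 90079147136880 < 95367431640625? YES
  n = 337: C(337, 7) = 91989916924632; 91989916924632 < 95367431640625? YES
  n = 338: C(338, 7) = 93935323022736; 93935323022736 < 95367431640625? YES
  n = 339: C(339, 7) = 95915887062372; 95915887062372 < 95367431640625? NO
  n = 340: C(340, 7) = 97932136940560; 97932136940560 < 95367431640625? NO
  n = 341: C(341, 7) = 99984606876440; 99984606876440 < 95367431640625? NO
The largest n with C(n, 7) < 95367431640625 is n = 338 (where E[X] = 93935323022736/95367431640625 ≈ 0.9850). Hence R_5(7) > 338, i.e. R_5(7) ≥ 339.

Largest n = 338; hence R_5(7) > 338.


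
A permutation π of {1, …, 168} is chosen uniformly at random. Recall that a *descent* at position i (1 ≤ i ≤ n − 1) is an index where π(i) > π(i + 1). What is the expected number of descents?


Write X = Σ X_I over i = 1, …, 167, with X_I the indicator of one descent.
There are 167 indicators.
For each fixed i, the pair (π(i), π(i+1)) is a uniformly random ordered pair of distinct values from {1, …, 168}; by symmetry P[π(i) > π(i+1)] = 1/2.
By linearity: E[X] = 167 · (1/2) = (168 − 1) · (1/2) = 167/2 ≈ 83.500000.

E[X] = 167/2 = 83.500000.


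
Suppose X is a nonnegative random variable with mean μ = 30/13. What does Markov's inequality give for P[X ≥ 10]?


μ = E[X] = 30/13, a = 10.
Markov: P[X ≥ 10] ≤ μ/a = (30/13)/10 = 3/13.
Numerically: ≈ 0.2308.
(Since a = 10 > μ = 2.3077, the bound 3/13 is < 1 and informative.)

P[X ≥ 10] ≤ 3/13 ≈ 0.2308.


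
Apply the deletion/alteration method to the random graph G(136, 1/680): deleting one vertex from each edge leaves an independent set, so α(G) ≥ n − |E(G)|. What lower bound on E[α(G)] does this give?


E[|E(G)|] = C(136, 2)·p = 9180 · (1/680) = 27/2.
E[α(G)] ≥ n − E[|E(G)|] = 136 − 27/2 = 245/2.
Numerically: ≈ 122.500.
(This is only a lower bound; the true E[α(G)] may be larger.)

E[α(G)] ≥ 245/2 ≈ 122.500.


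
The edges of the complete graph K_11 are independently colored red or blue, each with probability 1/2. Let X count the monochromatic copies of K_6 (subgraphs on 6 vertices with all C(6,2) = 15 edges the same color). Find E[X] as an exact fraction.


Let X = Σ_S X_S over the C(11, 6) = 462 subsets S of size 6, where X_S = 1 if the K_6 on S is monochromatic.
For a fixed S, the K_6 on S has C(6, 2) = 15 edges. P[all 15 edges red] = (1/2)^15, and likewise for blue, so P[monochromatic] = 2·(1/2)^15 = 2^{1 − 15} = 1/16384.
By linearity of expectation: E[X] = C(11, 6) · 2^{1 − 15} = 462 · 1/16384 = 231/8192.
Numerically: E[X] ≈ 0.028198.

E[X] = C(11,6)·2^(1−C(6,2)) = 231/8192 ≈ 0.028198.


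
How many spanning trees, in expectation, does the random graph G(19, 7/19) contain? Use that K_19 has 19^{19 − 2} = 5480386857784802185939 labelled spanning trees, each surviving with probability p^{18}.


K_19 has 19^{19 − 2} = 5480386857784802185939 labelled spanning trees.
For each such spanning tree H, let X_H = 1 if all 18 edges of H are present in G. Then P[X_H = 1] = p^{18} = (7/19)^{18} = 1628413597910449/104127350297911241532841.
By linearity of expectation: E[X] = Σ_H E[X_H] = 5480386857784802185939 · p^{18} = 5480386857784802185939 · 1628413597910449/104127350297911241532841 = 1628413597910449/19.
Numerically: E[X] ≈ 8.5706e+13.

E[X] = 5480386857784802185939 · (7/19)^{18} = 1628413597910449/19 ≈ 8.5706e+13.


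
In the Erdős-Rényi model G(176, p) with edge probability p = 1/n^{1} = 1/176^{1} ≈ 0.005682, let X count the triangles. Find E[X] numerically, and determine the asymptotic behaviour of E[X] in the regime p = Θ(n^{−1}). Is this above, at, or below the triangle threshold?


Number of potential triangles: C(176, 3) = 893200.
Each occurs with probability p³ ≈ (0.005682)³ ≈ 1.834265e-07.
By linearity: E[X] = C(176, 3)·p³ ≈ 893200 · 1.834265e-07 ≈ 0.1638.
Here α = 1, so p = 1/n is exactly at the triangle threshold p ~ 1/n. Asymptotically E[X] → c³/6 = 1³/6 = 1/6 ≈ 0.1667, a bounded constant. In this regime the triangle count is asymptotically Poisson(c³/6).

E[X] ≈ 0.1638; in regime p = Θ(1/n^{1}) E[X] stays bounded (at the triangle threshold p ~ 1/n).


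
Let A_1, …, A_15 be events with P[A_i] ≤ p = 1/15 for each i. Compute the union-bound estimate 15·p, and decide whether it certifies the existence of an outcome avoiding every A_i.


Union bound: P[∪_{i=1}^{15} A_i] ≤ Σ_i P[A_i] ≤ 15·p = 15·(1/15) = 1.
Numerically: 1 ≈ 1.000000.
Is 1 < 1? NO.
Since the bound 1 is ≥ 1, the union bound is uninformative here; it does NOT by itself certify existence.

15·p = 1 ≈ 1.000000; existence NOT certified by the union bound.


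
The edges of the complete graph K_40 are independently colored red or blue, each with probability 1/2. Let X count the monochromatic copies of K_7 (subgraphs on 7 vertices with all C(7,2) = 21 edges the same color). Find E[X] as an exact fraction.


Let X = Σ_S X_S over the C(40, 7) = 18643560 subsets S of size 7, where X_S = 1 if the K_7 on S is monochromatic.
For a fixed S, the K_7 on S has C(7, 2) = 21 edges. P[all 21 edges red] = (1/2)^21, and likewise for blue, so P[monochromatic] = 2·(1/2)^21 = 2^{1 − 21} = 1/1048576.
By linearity: E[X] = C(40, 7) · 2^{1 − 21} = 18643560 · 1/1048576 = 2330445/131072.
Numerically: E[X] ≈ 17.7799.

E[X] = C(40,7)·2^(1−C(7,2)) = 2330445/131072 ≈ 17.7799.


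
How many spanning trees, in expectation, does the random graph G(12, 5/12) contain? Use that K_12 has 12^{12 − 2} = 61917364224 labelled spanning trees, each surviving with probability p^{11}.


K_12 has 12^{12 − 2} = 61917364224 labelled spanning trees.
For each such spanning tree H, let X_H = 1 if all 11 edges of H are present in G. Then P[X_H = 1] = p^{11} = (5/12)^{11} = 48828125/743008370688.
Summing the indicators: E[X] = Σ_H E[X_H] = 61917364224 · p^{11} = 61917364224 · 48828125/743008370688 = 48828125/12.
Numerically: E[X] ≈ 4.07e+06.

E[X] = 61917364224 · (5/12)^{11} = 48828125/12 ≈ 4.07e+06.


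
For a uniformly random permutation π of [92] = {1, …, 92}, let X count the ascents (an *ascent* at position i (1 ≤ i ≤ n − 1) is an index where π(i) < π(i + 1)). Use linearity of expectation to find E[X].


Write X = Σ X_I over i = 1, …, 91, with X_I the indicator of one ascent.
There are 91 indicators.
For each fixed i, the pair (π(i), π(i+1)) is a uniformly random ordered pair of distinct values from {1, …, 92}; by symmetry P[π(i) < π(i+1)] = 1/2.
By linearity: E[X] = 91 · (1/2) = (92 − 1) · (1/2) = 91/2 ≈ 45.5000.

E[X] = 91/2 = 45.5000.


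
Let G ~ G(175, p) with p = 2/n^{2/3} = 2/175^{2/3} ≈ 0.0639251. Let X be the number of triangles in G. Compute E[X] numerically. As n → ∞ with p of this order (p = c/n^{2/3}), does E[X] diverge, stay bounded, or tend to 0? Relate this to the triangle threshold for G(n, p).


Number of potential triangles: C(175, 3) = 877975.
Each occurs with probability p³ ≈ (0.0639251)³ ≈ 2.61224490e-04.
By linearity: E[X] = C(175, 3)·p³ ≈ 877975 · 2.61224490e-04 ≈ 229.348571.
Since α = 2/3 < 1, p = c/n^{2/3} ≫ 1/n is above the triangle threshold p ~ 1/n. Asymptotically E[X] ~ (c³/6)·n^{3(1−α)} = (2³/6)·n^{1} → ∞; triangles are abundant w.h.p.

E[X] ≈ 229.348571; in regime p = Θ(1/n^{2/3}) E[X] diverges (above the triangle threshold p ~ 1/n).


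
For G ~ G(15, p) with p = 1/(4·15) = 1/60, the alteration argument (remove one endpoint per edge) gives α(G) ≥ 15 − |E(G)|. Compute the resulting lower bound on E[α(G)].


E[|E(G)|] = C(15, 2)·p = 105 · (1/60) = 7/4.
E[α(G)] ≥ n − E[|E(G)|] = 15 − 7/4 = 53/4.
Numerically: ≈ 13.25000.
(This is only a lower bound; the true E[α(G)] may be larger.)

E[α(G)] ≥ 53/4 ≈ 13.25000.


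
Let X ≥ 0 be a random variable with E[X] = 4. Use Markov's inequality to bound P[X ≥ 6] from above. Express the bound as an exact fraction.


μ = E[X] = 4, a = 6.
Markov: P[X ≥ 6] ≤ μ/a = (4)/6 = 2/3.
Numerically: ≈ 0.666667.
(Since a = 6 > μ = 4.000000, the bound 2/3 is < 1 and informative.)

P[X ≥ 6] ≤ 2/3 ≈ 0.666667.


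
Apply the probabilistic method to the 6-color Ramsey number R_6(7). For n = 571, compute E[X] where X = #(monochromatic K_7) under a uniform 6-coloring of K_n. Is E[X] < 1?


E[X] = C(571, 7) · 6^{1 − 21} = 3784329711421830 · 6^{−20} = 3784329711421830/3656158440062976.
As a reduced fraction: E[X] = 70080179841145/67706637778944 ≈ 1.0350563.
Is E[X] < 1? NO.
Since E[X] ≥ 1, the first-moment bound is inconclusive at n = 571; it does NOT by itself certify R_6(7) > 571.

E[X] = 70080179841145/67706637778944 ≈ 1.0350563; E[X] ≥ 1; first-moment method inconclusive here.


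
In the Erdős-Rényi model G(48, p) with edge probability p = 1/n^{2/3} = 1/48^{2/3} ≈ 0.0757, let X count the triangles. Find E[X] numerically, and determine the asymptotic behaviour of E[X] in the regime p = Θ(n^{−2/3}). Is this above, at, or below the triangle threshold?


Number of potential triangles: C(48, 3) = 17296.
Each occurs with probability p³ ≈ (0.0757)³ ≈ 4.34028e-04.
By linearity: E[X] = C(48, 3)·p³ ≈ 17296 · 4.34028e-04 ≈ 7.507.
Since α = 2/3 < 1, p = c/n^{2/3} ≫ 1/n is above the triangle threshold p ~ 1/n. Asymptotically E[X] ~ (c³/6)·n^{3(1−α)} = (1³/6)·n^{1} → ∞; triangles are abundant w.h.p.

E[X] ≈ 7.507; in regime p = Θ(1/n^{2/3}) E[X] diverges (above the triangle threshold p ~ 1/n).


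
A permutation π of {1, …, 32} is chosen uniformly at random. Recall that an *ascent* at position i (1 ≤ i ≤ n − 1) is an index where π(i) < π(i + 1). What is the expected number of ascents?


Write X = Σ X_I over i = 1, …, 31, with X_I the indicator of one ascent.
There are 31 indicators.
For each fixed i, the pair (π(i), π(i+1)) is a uniformly random ordered pair of distinct values from {1, …, 32}; by symmetry P[π(i) < π(i+1)] = 1/2.
By linearity: E[X] = 31 · (1/2) = (32 − 1) · (1/2) = 31/2 ≈ 15.50000.

E[X] = 31/2 = 15.50000.


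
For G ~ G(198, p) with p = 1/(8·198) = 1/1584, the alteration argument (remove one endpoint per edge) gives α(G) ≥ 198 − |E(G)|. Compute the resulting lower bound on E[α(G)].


E[|E(G)|] = C(198, 2)·p = 19503 · (1/1584) = 197/16.
E[α(G)] ≥ n − E[|E(G)|] = 198 − 197/16 = 2971/16.
Numerically: ≈ 185.6875.
(This is only a lower bound; the true E[α(G)] may be larger.)

E[α(G)] ≥ 2971/16 ≈ 185.6875.


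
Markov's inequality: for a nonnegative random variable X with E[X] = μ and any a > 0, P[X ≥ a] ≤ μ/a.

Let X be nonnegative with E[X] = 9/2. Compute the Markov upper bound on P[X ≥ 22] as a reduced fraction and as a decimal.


μ = E[X] = 9/2, a = 22.
Markov: P[X ≥ 22] ≤ μ/a = (9/2)/22 = 9/44.
Numerically: ≈ 0.205.
(Since a = 22 > μ = 4.500, the bound 9/44 is < 1 and informative.)

P[X ≥ 22] ≤ 9/44 ≈ 0.205.


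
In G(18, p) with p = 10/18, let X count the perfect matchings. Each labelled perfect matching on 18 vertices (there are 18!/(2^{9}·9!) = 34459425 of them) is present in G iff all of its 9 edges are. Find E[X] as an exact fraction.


K_18 has 18!/(2^{9}·9!) = 34459425 labelled perfect matchings.
For each such perfect matching H, let X_H = 1 if all 9 edges of H are present in G. Then P[X_H = 1] = p^{9} = (5/9)^{9} = 1953125/387420489.
By linearity of expectation: E[X] = Σ_H E[X_H] = 34459425 · p^{9} = 34459425 · 1953125/387420489 = 830908203125/4782969.
Numerically: E[X] ≈ 1.74e+05.

E[X] = 34459425 · (5/9)^{9} = 830908203125/4782969 ≈ 1.74e+05.


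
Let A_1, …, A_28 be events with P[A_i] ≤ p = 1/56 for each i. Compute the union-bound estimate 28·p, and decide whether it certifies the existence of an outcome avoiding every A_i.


Union bound: P[∪_{i=1}^{28} A_i] ≤ Σ_i P[A_i] ≤ 28·p = 28·(1/56) = 1/2.
Numerically: 1/2 ≈ 0.500.
Is 1/2 < 1? YES.
Since P[∪ A_i] ≤ 1/2 < 1, the complement has P[∩ A_i^c] ≥ 1 − 1/2 = 1/2 > 0, so some outcome avoids every A_i.

28·p = 1/2 ≈ 0.500; existence CERTIFIED by the union bound.


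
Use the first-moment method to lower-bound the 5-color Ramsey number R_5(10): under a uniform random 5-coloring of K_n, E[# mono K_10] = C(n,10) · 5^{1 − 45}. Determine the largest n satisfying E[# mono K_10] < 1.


We need C(n, 10) · 5^{1 − 45} < 1, i.e. C(n, 10) < 5^{45 − 1} = 5684341886080801486968994140625.
Check values of n near the boundary:
  n = 5391: C(5391, 10) = 5666344714787188828795213697883; 5666344714787188828795213697883 < 5684341886080801486968994140625? YES
  n = 5392: C(5392, 10) = 5676873040158402483252283957448; 5676873040158402483252283957448 < 5684341886080801486968994140625? YES
  n = 5393: C(5393, 10) = 5687418968154238267170642278008; 5687418968154238267170642278008 < 5684341886080801486968994140625? NO
The largest n with C(n, 10) < 5684341886080801486968994140625 is n = 5392 (where E[X] = 5676873040158402483252283957448/5684341886080801486968994140625 ≈ 0.998686). Hence R_5(10) > 5392, i.e. R_5(10) ≥ 5393.

Largest n = 5392; hence R_5(10) > 5392.


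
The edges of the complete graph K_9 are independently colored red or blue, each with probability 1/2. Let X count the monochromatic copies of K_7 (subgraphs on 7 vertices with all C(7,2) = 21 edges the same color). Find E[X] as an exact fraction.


Let X = Σ_S X_S over the C(9, 7) = 36 subsets S of size 7, where X_S = 1 if the K_7 on S is monochromatic.
For a fixed S, the K_7 on S has C(7, 2) = 21 edges. P[all 21 edges red] = (1/2)^21, and likewise for blue, so P[monochromatic] = 2·(1/2)^21 = 2^{1 − 21} = 1/1048576.
Summing: E[X] = C(9, 7) · 2^{1 − 21} = 36 · 1/1048576 = 9/262144.
Numerically: E[X] ≈ 0.00003.

E[X] = C(9,7)·2^(1−C(7,2)) = 9/262144 ≈ 0.00003.


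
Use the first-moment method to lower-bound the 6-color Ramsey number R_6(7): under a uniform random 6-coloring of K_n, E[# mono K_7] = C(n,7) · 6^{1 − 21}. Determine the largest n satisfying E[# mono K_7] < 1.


We need C(n, 7) · 6^{1 − 21} < 1, i.e. C(n, 7) < 6^{21 − 1} = 3656158440062976.
Check values of n near the boundary:
  n = 562: C(562, 7) = 3384017972944752; 3384017972944752 < 3656158440062976? YES
  n = 563: C(563, 7) = 3426622515769596; 3426622515769596 < 3656158440062976? YES
  n = 564: C(564, 7) = 3469685994423792; 3469685994423792 < 3656158440062976? YES
  n = 565: C(565, 7) = 3513212521235560; 3513212521235560 < 3656158440062976? YES
  n = 566: C(566, 7) = 3557206237959440; 3557206237959440 < 3656158440062976? YES
  n = 567: C(567, 7) = 3601671315933933; 3601671315933933 < 3656158440062976? YES
  n = 568: C(568, 7) = 3646611956239704; 3646611956239704 < 3656158440062976? YES
  n = 569: C(569, 7) = 3692032389858348; 3692032389858348 < 3656158440062976? NO
  n = 570: C(570, 7) = 3737936877831720; 3737936877831720 < 3656158440062976? NO
The largest n with C(n, 7) < 3656158440062976 is n = 568 (where E[X] = 16882462760369/16926659444736 ≈ 0.99739). Hence R_6(7) > 568, i.e. R_6(7) ≥ 569.

Largest n = 568; hence R_6(7) > 568.


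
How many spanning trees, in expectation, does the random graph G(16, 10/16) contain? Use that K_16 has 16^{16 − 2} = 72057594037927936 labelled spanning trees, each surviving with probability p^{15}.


K_16 has 16^{16 − 2} = 72057594037927936 labelled spanning trees.
For each such spanning tree H, let X_H = 1 if all 15 edges of H are present in G. Then P[X_H = 1] = p^{15} = (5/8)^{15} = 30517578125/35184372088832.
By linearity: E[X] = Σ_H E[X_H] = 72057594037927936 · p^{15} = 72057594037927936 · 30517578125/35184372088832 = 62500000000000.
Numerically: E[X] ≈ 6.25e+13.

E[X] = 72057594037927936 · (5/8)^{15} = 62500000000000 ≈ 6.25e+13.


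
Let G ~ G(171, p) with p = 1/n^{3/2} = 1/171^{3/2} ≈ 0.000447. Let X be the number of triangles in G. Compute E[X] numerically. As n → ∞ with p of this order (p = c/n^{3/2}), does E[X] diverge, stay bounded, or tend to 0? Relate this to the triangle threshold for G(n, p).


Number of potential triangles: C(171, 3) = 818805.
Each occurs with probability p³ ≈ (0.000447)³ ≈ 8.94371e-11.
By linearity: E[X] = C(171, 3)·p³ ≈ 818805 · 8.94371e-11 ≈ 0.000.
Since α = 3/2 > 1, p = c/n^{3/2} = o(1/n) is below the triangle threshold p ~ 1/n. Asymptotically E[X] ~ (c³/6)·n^{3(1−α)} = (1³/6)·n^{-1.5} → 0, so by Markov's inequality G has no triangles w.h.p.

E[X] ≈ 0.000; in regime p = Θ(1/n^{3/2}) E[X] tends to 0 (below the triangle threshold p ~ 1/n).


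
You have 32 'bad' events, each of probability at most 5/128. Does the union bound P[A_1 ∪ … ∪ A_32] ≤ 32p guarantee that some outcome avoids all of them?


Union bound: P[∪_{i=1}^{32} A_i] ≤ Σ_i P[A_i] ≤ 32·p = 32·(5/128) = 5/4.
Numerically: 5/4 ≈ 1.2500000.
Is 5/4 < 1? NO.
Since the bound 5/4 is ≥ 1, the union bound is uninformative here; it does NOT by itself certify existence.

32·p = 5/4 ≈ 1.2500000; existence NOT certified by the union bound.


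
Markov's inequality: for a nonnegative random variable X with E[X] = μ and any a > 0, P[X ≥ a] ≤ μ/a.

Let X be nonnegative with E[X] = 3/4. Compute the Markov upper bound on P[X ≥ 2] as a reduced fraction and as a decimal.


μ = E[X] = 3/4, a = 2.
Markov: P[X ≥ 2] ≤ μ/a = (3/4)/2 = 3/8.
Numerically: ≈ 0.375000.
(Since a = 2 > μ = 0.750000, the bound 3/8 is < 1 and informative.)

P[X ≥ 2] ≤ 3/8 ≈ 0.375000.


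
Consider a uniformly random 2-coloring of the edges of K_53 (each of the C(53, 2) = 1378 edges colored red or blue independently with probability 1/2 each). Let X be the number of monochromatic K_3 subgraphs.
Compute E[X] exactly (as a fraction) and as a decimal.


Let X = Σ_S X_S over the C(53, 3) = 23426 subsets S of size 3, where X_S = 1 if the K_3 on S is monochromatic.
For a fixed S, the K_3 on S has C(3, 2) = 3 edges. P[all 3 edges red] = (1/2)^3, and likewise for blue, so P[monochromatic] = 2·(1/2)^3 = 2^{1 − 3} = 1/4.
By linearity: E[X] = C(53, 3) · 2^{1 − 3} = 23426 · 1/4 = 11713/2.
Numerically: E[X] ≈ 5856.500000.

E[X] = C(53,3)·2^(1−C(3,2)) = 11713/2 ≈ 5856.500000.


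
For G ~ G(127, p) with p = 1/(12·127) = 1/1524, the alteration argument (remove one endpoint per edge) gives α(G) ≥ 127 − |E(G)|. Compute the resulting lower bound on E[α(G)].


E[|E(G)|] = C(127, 2)·p = 8001 · (1/1524) = 21/4.
E[α(G)] ≥ n − E[|E(G)|] = 127 − 21/4 = 487/4.
Numerically: ≈ 121.750000.
(This is only a lower bound; the true E[α(G)] may be larger.)

E[α(G)] ≥ 487/4 ≈ 121.750000.


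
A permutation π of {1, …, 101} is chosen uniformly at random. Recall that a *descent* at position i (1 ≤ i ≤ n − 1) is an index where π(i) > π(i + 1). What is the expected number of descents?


Write X = Σ X_I over i = 1, …, 100, with X_I the indicator of one descent.
There are 100 indicators.
For each fixed i, the pair (π(i), π(i+1)) is a uniformly random ordered pair of distinct values from {1, …, 101}; by symmetry P[π(i) > π(i+1)] = 1/2.
By linearity: E[X] = 100 · (1/2) = (101 − 1) · (1/2) = 50 ≈ 50.000.

E[X] = 50 = 50.000.


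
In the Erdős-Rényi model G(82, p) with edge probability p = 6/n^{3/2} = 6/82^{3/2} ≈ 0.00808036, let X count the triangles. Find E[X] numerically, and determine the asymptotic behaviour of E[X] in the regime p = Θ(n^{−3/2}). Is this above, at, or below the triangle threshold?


Number of potential triangles: C(82, 3) = 88560.
Each occurs with probability p³ ≈ (0.00808036)³ ≈ 5.27583756e-07.
By linearity: E[X] = C(82, 3)·p³ ≈ 88560 · 5.27583756e-07 ≈ 0.046723.
Since α = 3/2 > 1, p = c/n^{3/2} = o(1/n) is below the triangle threshold p ~ 1/n. Asymptotically E[X] ~ (c³/6)·n^{3(1−α)} = (6³/6)·n^{-1.5} → 0, so by Markov's inequality G has no triangles w.h.p.

E[X] ≈ 0.046723; in regime p = Θ(1/n^{3/2}) E[X] tends to 0 (below the triangle threshold p ~ 1/n).


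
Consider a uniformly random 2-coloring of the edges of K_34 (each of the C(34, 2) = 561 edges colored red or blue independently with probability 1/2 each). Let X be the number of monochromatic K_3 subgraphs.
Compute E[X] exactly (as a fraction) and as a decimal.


Let X = Σ_S X_S over the C(34, 3) = 5984 subsets S of size 3, where X_S = 1 if the K_3 on S is monochromatic.
For a fixed S, the K_3 on S has C(3, 2) = 3 edges. P[all 3 edges red] = (1/2)^3, and likewise for blue, so P[monochromatic] = 2·(1/2)^3 = 2^{1 − 3} = 1/4.
By linearity: E[X] = C(34, 3) · 2^{1 − 3} = 5984 · 1/4 = 1496.
Numerically: E[X] ≈ 1496.000.

E[X] = C(34,3)·2^(1−C(3,2)) = 1496 ≈ 1496.000.


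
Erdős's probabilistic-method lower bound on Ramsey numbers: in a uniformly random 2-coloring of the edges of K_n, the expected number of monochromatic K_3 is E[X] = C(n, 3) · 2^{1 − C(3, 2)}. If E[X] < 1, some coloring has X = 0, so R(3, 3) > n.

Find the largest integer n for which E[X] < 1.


We need C(n, 3) · 2^{1 − 3} < 1, i.e. C(n, 3) < 2^{3 − 1} = 4.
Check values of n near the boundary:
  n = 3: C(3, 3) = 1; 1 < 4? YES
  n = 4: C(4, 3) = 4; 4 < 4? NO
  n = 5: C(5, 3) = 10; 10 < 4? NO
  n = 6: C(6, 3) = 20; 20 < 4? NO
The largest n with C(n, 3) < 4 is n = 3 (where E[X] = 1/4 ≈ 0.250). Hence R(3, 3) > 3, i.e. R(3, 3) ≥ 4.

Largest n = 3; hence R(3, 3) > 3.


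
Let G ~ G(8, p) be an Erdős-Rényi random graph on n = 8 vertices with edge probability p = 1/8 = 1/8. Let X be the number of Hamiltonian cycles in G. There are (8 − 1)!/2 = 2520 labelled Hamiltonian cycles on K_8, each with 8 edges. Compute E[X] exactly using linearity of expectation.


K_8 has (8 − 1)!/2 = 2520 labelled Hamiltonian cycles.
For each such Hamiltonian cycle H, let X_H = 1 if all 8 edges of H are present in G. Then P[X_H = 1] = p^{8} = (1/8)^{8} = 1/16777216.
Summing the indicators: E[X] = Σ_H E[X_H] = 2520 · p^{8} = 2520 · 1/16777216 = 315/2097152.
Numerically: E[X] ≈ 0.00015.

E[X] = 2520 · (1/8)^{8} = 315/2097152 ≈ 0.00015.


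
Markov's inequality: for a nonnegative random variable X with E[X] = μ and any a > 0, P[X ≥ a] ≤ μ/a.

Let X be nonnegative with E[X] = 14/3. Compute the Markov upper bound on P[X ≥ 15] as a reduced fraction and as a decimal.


μ = E[X] = 14/3, a = 15.
Markov: P[X ≥ 15] ≤ μ/a = (14/3)/15 = 14/45.
Numerically: ≈ 0.31111.
(Since a = 15 > μ = 4.66667, the bound 14/45 is < 1 and informative.)

P[X ≥ 15] ≤ 14/45 ≈ 0.31111.


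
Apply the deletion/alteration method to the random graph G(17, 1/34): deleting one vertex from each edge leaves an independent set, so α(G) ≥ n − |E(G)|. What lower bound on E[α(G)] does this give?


E[|E(G)|] = C(17, 2)·p = 136 · (1/34) = 4.
E[α(G)] ≥ n − E[|E(G)|] = 17 − 4 = 13.
Numerically: ≈ 13.00000.
(This is only a lower bound; the true E[α(G)] may be larger.)

E[α(G)] ≥ 13 ≈ 13.00000.


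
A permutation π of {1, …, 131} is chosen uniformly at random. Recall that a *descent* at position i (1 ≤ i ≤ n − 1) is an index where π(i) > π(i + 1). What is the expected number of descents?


Write X = Σ X_I over i = 1, …, 130, with X_I the indicator of one descent.
There are 130 indicators.
For each fixed i, the pair (π(i), π(i+1)) is a uniformly random ordered pair of distinct values from {1, …, 131}; by symmetry P[π(i) > π(i+1)] = 1/2.
By linearity: E[X] = 130 · (1/2) = (131 − 1) · (1/2) = 65 ≈ 65.00000.

E[X] = 65 = 65.00000.


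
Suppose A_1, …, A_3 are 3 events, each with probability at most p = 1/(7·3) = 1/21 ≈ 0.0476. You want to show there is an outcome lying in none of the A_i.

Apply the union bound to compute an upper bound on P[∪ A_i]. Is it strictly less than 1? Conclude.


Union bound: P[∪_{i=1}^{3} A_i] ≤ Σ_i P[A_i] ≤ 3·p = 3·(1/21) = 1/7.
Numerically: 1/7 ≈ 0.1429.
Is 1/7 < 1? YES.
Since P[∪ A_i] ≤ 1/7 < 1, the complement has P[∩ A_i^c] ≥ 1 − 1/7 = 6/7 > 0, so some outcome avoids every A_i.

3·p = 1/7 ≈ 0.1429; existence CERTIFIED by the union bound.


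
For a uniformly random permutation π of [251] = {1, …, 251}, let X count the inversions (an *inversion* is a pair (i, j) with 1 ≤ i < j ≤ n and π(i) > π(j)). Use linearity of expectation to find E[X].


Write X = Σ X_I over the C(251, 2) = 31375 pairs i < j, with X_I the indicator of one inversion.
There are 31375 indicators.
For each fixed pair i < j, the values π(i) and π(j) are two distinct elements of {1, …, 251} in uniformly random order; by symmetry P[π(i) > π(j)] = 1/2.
By linearity: E[X] = 31375 · (1/2) = C(251, 2) · (1/2) = 31375/2 = 31375/2 ≈ 15687.5000.

E[X] = 31375/2 = 15687.5000.


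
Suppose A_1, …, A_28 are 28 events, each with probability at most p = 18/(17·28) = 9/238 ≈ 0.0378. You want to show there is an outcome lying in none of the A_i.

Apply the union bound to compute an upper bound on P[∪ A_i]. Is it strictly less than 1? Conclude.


Union bound: P[∪_{i=1}^{28} A_i] ≤ Σ_i P[A_i] ≤ 28·p = 28·(9/238) = 18/17.
Numerically: 18/17 ≈ 1.0588.
Is 18/17 < 1? NO.
Since the bound 18/17 is ≥ 1, the union bound is uninformative here; it does NOT by itself certify existence.

28·p = 18/17 ≈ 1.0588; existence NOT certified by the union bound.


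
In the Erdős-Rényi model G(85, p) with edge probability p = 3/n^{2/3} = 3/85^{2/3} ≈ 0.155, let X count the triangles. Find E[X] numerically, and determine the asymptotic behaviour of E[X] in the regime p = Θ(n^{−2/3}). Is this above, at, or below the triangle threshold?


Number of potential triangles: C(85, 3) = 98770.
Each occurs with probability p³ ≈ (0.155)³ ≈ 3.73702e-03.
By linearity: E[X] = C(85, 3)·p³ ≈ 98770 · 3.73702e-03 ≈ 369.106.
Since α = 2/3 < 1, p = c/n^{2/3} ≫ 1/n is above the triangle threshold p ~ 1/n. Asymptotically E[X] ~ (c³/6)·n^{3(1−α)} = (3³/6)·n^{1} → ∞; triangles are abundant w.h.p.

E[X] ≈ 369.106; in regime p = Θ(1/n^{2/3}) E[X] diverges (above the triangle threshold p ~ 1/n).


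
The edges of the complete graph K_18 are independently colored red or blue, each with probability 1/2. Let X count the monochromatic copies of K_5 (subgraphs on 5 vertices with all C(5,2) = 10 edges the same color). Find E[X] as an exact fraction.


Let X = Σ_S X_S over the C(18, 5) = 8568 subsets S of size 5, where X_S = 1 if the K_5 on S is monochromatic.
For a fixed S, the K_5 on S has C(5, 2) = 10 edges. P[all 10 edges red] = (1/2)^10, and likewise for blue, so P[monochromatic] = 2·(1/2)^10 = 2^{1 − 10} = 1/512.
By linearity of expectation: E[X] = C(18, 5) · 2^{1 − 10} = 8568 · 1/512 = 1071/64.
Numerically: E[X] ≈ 16.734.

E[X] = C(18,5)·2^(1−C(5,2)) = 1071/64 ≈ 16.734.


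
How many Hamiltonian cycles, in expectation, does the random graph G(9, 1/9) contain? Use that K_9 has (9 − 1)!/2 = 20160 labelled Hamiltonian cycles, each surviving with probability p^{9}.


K_9 has (9 − 1)!/2 = 20160 labelled Hamiltonian cycles.
For each such Hamiltonian cycle H, let X_H = 1 if all 9 edges of H are present in G. Then P[X_H = 1] = p^{9} = (1/9)^{9} = 1/387420489.
By linearity: E[X] = Σ_H E[X_H] = 20160 · p^{9} = 20160 · 1/387420489 = 2240/43046721.
Numerically: E[X] ≈ 5.2e-05.

E[X] = 20160 · (1/9)^{9} = 2240/43046721 ≈ 5.2e-05.


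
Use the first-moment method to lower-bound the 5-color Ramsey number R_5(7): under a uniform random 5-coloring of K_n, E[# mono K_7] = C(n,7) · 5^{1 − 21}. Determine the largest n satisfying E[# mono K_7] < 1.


We need C(n, 7) · 5^{1 − 21} < 1, i.e. C(n, 7) < 5^{21 − 1} = 95367431640625.
Check values of n near the boundary:
  n = 335: C(335, 7) = 88202498238195; 88202498238195 < 95367431640625? YES
  n = 336: C(336, 7) = 90079147136880; 90079147136880 < 95367431640625? YES
  n = 337: C(337, 7) = 91989916924632; 91989916924632 < 95367431640625? YES
  n = 338: C(338, 7) = 93935323022736; 93935323022736 < 95367431640625? YES
  n = 339: C(339, 7) = 95915887062372; 95915887062372 < 95367431640625? NO
  n = 340: C(340, 7) = 97932136940560; 97932136940560 < 95367431640625? NO
The largest n with C(n, 7) < 95367431640625 is n = 338 (where E[X] = 93935323022736/95367431640625 ≈ 0.984983). Hence R_5(7) > 338, i.e. R_5(7) ≥ 339.

Largest n = 338; hence R_5(7) > 338.


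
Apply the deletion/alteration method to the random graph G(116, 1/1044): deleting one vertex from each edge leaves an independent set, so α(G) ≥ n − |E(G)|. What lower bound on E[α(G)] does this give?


E[|E(G)|] = C(116, 2)·p = 6670 · (1/1044) = 115/18.
E[α(G)] ≥ n − E[|E(G)|] = 116 − 115/18 = 1973/18.
Numerically: ≈ 109.611111.
(This is only a lower bound; the true E[α(G)] may be larger.)

E[α(G)] ≥ 1973/18 ≈ 109.611111.


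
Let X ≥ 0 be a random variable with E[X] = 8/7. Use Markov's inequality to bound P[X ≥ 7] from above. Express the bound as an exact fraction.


μ = E[X] = 8/7, a = 7.
Markov: P[X ≥ 7] ≤ μ/a = (8/7)/7 = 8/49.
Numerically: ≈ 0.163.
(Since a = 7 > μ = 1.143, the bound 8/49 is < 1 and informative.)

P[X ≥ 7] ≤ 8/49 ≈ 0.163.


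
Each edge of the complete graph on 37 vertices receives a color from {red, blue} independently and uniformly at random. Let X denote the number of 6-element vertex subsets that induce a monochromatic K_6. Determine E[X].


Let X = Σ_S X_S over the C(37, 6) = 2324784 subsets S of size 6, where X_S = 1 if the K_6 on S is monochromatic.
For a fixed S, the K_6 on S has C(6, 2) = 15 edges. P[all 15 edges red] = (1/2)^15, and likewise for blue, so P[monochromatic] = 2·(1/2)^15 = 2^{1 − 15} = 1/16384.
By linearity: E[X] = C(37, 6) · 2^{1 − 15} = 2324784 · 1/16384 = 145299/1024.
Numerically: E[X] ≈ 141.894.

E[X] = C(37,6)·2^(1−C(6,2)) = 145299/1024 ≈ 141.894.


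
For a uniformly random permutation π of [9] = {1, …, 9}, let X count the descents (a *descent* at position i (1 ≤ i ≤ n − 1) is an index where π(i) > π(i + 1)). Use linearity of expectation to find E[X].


Write X = Σ X_I over i = 1, …, 8, with X_I the indicator of one descent.
There are 8 indicators.
For each fixed i, the pair (π(i), π(i+1)) is a uniformly random ordered pair of distinct values from {1, …, 9}; by symmetry P[π(i) > π(i+1)] = 1/2.
By linearity: E[X] = 8 · (1/2) = (9 − 1) · (1/2) = 4 ≈ 4.000000.

E[X] = 4 = 4.000000.


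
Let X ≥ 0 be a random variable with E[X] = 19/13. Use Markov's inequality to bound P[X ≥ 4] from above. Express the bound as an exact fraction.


μ = E[X] = 19/13, a = 4.
Markov: P[X ≥ 4] ≤ μ/a = (19/13)/4 = 19/52.
Numerically: ≈ 0.365.
(Since a = 4 > μ = 1.462, the bound 19/52 is < 1 and informative.)

P[X ≥ 4] ≤ 19/52 ≈ 0.365.
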